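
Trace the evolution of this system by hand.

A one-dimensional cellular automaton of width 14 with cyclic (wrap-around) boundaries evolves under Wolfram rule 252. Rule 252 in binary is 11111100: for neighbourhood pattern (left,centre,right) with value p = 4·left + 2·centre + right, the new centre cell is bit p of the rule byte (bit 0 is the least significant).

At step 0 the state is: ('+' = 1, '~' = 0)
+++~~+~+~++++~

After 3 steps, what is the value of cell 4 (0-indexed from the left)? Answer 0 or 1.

1

0) +++~~+~+~++++~
1) ++++~+++++++++
2) ++++++++++++++
3) ++++++++++++++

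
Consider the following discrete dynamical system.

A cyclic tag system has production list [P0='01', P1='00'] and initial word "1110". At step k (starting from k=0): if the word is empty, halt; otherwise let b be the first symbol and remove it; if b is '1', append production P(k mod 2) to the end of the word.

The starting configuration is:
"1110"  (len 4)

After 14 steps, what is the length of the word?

t=0: "1110"  (len 4)
t=1: "11001"  (len 5)
t=2: "100100"  (len 6)
t=3: "0010001"  (len 7)
t=4: "010001"  (len 6)
t=5: "10001"  (len 5)
t=6: "000100"  (len 6)
t=7: "00100"  (len 5)
t=8: "0100"  (len 4)
t=9: "100"  (len 3)
t=10: "0000"  (len 4)
t=11: "000"  (len 3)
t=12: "00"  (len 2)
t=13: "0"  (len 1)
t=14: (halted — word empty)

0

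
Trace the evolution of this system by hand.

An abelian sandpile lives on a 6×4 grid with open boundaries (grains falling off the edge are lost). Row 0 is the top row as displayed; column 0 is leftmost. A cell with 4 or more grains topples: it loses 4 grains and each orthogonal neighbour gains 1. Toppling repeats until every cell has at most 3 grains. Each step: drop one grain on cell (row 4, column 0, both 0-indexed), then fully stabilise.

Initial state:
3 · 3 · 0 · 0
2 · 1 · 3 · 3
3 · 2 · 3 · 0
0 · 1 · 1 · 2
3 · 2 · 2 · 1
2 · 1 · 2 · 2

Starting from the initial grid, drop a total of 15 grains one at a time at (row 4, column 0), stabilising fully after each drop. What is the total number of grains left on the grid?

0) 3 · 3 · 0 · 0
2 · 1 · 3 · 3
3 · 2 · 3 · 0
0 · 1 · 1 · 2
3 · 2 · 2 · 1
2 · 1 · 2 · 2
1) 3 · 3 · 0 · 0
2 · 1 · 3 · 3
3 · 2 · 3 · 0
1 · 1 · 1 · 2
0 · 3 · 2 · 1
3 · 1 · 2 · 2
2) 3 · 3 · 0 · 0
2 · 1 · 3 · 3
3 · 2 · 3 · 0
1 · 1 · 1 · 2
1 · 3 · 2 · 1
3 · 1 · 2 · 2
3) 3 · 3 · 0 · 0
2 · 1 · 3 · 3
3 · 2 · 3 · 0
1 · 1 · 1 · 2
2 · 3 · 2 · 1
3 · 1 · 2 · 2
4) 3 · 3 · 0 · 0
2 · 1 · 3 · 3
3 · 2 · 3 · 0
1 · 1 · 1 · 2
3 · 3 · 2 · 1
3 · 1 · 2 · 2
5) 3 · 3 · 0 · 0
2 · 1 · 3 · 3
3 · 2 · 3 · 0
2 · 2 · 1 · 2
2 · 0 · 3 · 1
0 · 3 · 2 · 2
6) 3 · 3 · 0 · 0
2 · 1 · 3 · 3
3 · 2 · 3 · 0
2 · 2 · 1 · 2
3 · 0 · 3 · 1
0 · 3 · 2 · 2
7) 3 · 3 · 0 · 0
2 · 1 · 3 · 3
3 · 2 · 3 · 0
3 · 2 · 1 · 2
0 · 1 · 3 · 1
1 · 3 · 2 · 2
8) 3 · 3 · 0 · 0
2 · 1 · 3 · 3
3 · 2 · 3 · 0
3 · 2 · 1 · 2
1 · 1 · 3 · 1
1 · 3 · 2 · 2
9) 3 · 3 · 0 · 0
2 · 1 · 3 · 3
3 · 2 · 3 · 0
3 · 2 · 1 · 2
2 · 1 · 3 · 1
1 · 3 · 2 · 2
10) 3 · 3 · 0 · 0
2 · 1 · 3 · 3
3 · 2 · 3 · 0
3 · 2 · 1 · 2
3 · 1 · 3 · 1
1 · 3 · 2 · 2
11) 3 · 3 · 0 · 0
3 · 1 · 3 · 3
0 · 3 · 3 · 0
1 · 3 · 1 · 2
1 · 2 · 3 · 1
2 · 3 · 2 · 2
12) 3 · 3 · 0 · 0
3 · 1 · 3 · 3
0 · 3 · 3 · 0
1 · 3 · 1 · 2
2 · 2 · 3 · 1
2 · 3 · 2 · 2
13) 3 · 3 · 0 · 0
3 · 1 · 3 · 3
0 · 3 · 3 · 0
1 · 3 · 1 · 2
3 · 2 · 3 · 1
2 · 3 · 2 · 2
14) 3 · 3 · 0 · 0
3 · 1 · 3 · 3
0 · 3 · 3 · 0
2 · 3 · 1 · 2
0 · 3 · 3 · 1
3 · 3 · 2 · 2
15) 3 · 3 · 0 · 0
3 · 1 · 3 · 3
0 · 3 · 3 · 0
2 · 3 · 1 · 2
1 · 3 · 3 · 1
3 · 3 · 2 · 2

48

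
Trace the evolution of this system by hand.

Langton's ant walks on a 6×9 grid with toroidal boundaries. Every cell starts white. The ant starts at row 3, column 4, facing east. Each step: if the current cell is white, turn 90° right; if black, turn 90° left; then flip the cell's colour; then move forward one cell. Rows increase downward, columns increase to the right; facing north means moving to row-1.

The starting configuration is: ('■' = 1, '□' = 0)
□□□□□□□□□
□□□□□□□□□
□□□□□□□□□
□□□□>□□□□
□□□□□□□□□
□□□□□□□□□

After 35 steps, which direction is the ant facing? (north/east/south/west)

south

t=0: □□□□□□□□□
□□□□□□□□□
□□□□□□□□□
□□□□>□□□□
□□□□□□□□□
□□□□□□□□□
t=1: □□□□□□□□□
□□□□□□□□□
□□□□□□□□□
□□□□■□□□□
□□□□v□□□□
□□□□□□□□□
t=2: □□□□□□□□□
□□□□□□□□□
□□□□□□□□□
□□□□■□□□□
□□□<■□□□□
□□□□□□□□□
t=3: □□□□□□□□□
□□□□□□□□□
□□□□□□□□□
□□□^■□□□□
□□□■■□□□□
□□□□□□□□□
t=4: □□□□□□□□□
□□□□□□□□□
□□□□□□□□□
□□□■>□□□□
□□□■■□□□□
□□□□□□□□□
t=5: □□□□□□□□□
□□□□□□□□□
□□□□^□□□□
□□□■□□□□□
□□□■■□□□□
□□□□□□□□□
t=6: □□□□□□□□□
□□□□□□□□□
□□□□■>□□□
□□□■□□□□□
□□□■■□□□□
□□□□□□□□□
t=7: □□□□□□□□□
□□□□□□□□□
□□□□■■□□□
□□□■□v□□□
□□□■■□□□□
□□□□□□□□□
t=8: □□□□□□□□□
□□□□□□□□□
□□□□■■□□□
□□□■<■□□□
□□□■■□□□□
□□□□□□□□□
t=9: □□□□□□□□□
□□□□□□□□□
□□□□^■□□□
□□□■■■□□□
□□□■■□□□□
□□□□□□□□□
t=10: □□□□□□□□□
□□□□□□□□□
□□□<□■□□□
□□□■■■□□□
□□□■■□□□□
□□□□□□□□□
t=11: □□□□□□□□□
□□□^□□□□□
□□□■□■□□□
□□□■■■□□□
□□□■■□□□□
□□□□□□□□□
t=12: □□□□□□□□□
□□□■>□□□□
□□□■□■□□□
□□□■■■□□□
□□□■■□□□□
□□□□□□□□□
t=13: □□□□□□□□□
□□□■■□□□□
□□□■v■□□□
□□□■■■□□□
□□□■■□□□□
□□□□□□□□□
t=14: □□□□□□□□□
□□□■■□□□□
□□□<■■□□□
□□□■■■□□□
□□□■■□□□□
□□□□□□□□□
t=15: □□□□□□□□□
□□□■■□□□□
□□□□■■□□□
□□□v■■□□□
□□□■■□□□□
□□□□□□□□□
t=16: □□□□□□□□□
□□□■■□□□□
□□□□■■□□□
□□□□>■□□□
□□□■■□□□□
□□□□□□□□□
t=17: □□□□□□□□□
□□□■■□□□□
□□□□^■□□□
□□□□□■□□□
□□□■■□□□□
□□□□□□□□□
t=18: □□□□□□□□□
□□□■■□□□□
□□□<□■□□□
□□□□□■□□□
□□□■■□□□□
□□□□□□□□□
t=19: □□□□□□□□□
□□□^■□□□□
□□□■□■□□□
□□□□□■□□□
□□□■■□□□□
□□□□□□□□□
t=20: □□□□□□□□□
□□<□■□□□□
□□□■□■□□□
□□□□□■□□□
□□□■■□□□□
□□□□□□□□□
t=21: □□^□□□□□□
□□■□■□□□□
□□□■□■□□□
□□□□□■□□□
□□□■■□□□□
□□□□□□□□□
t=22: □□■>□□□□□
□□■□■□□□□
□□□■□■□□□
□□□□□■□□□
□□□■■□□□□
□□□□□□□□□
t=23: □□■■□□□□□
□□■v■□□□□
□□□■□■□□□
□□□□□■□□□
□□□■■□□□□
□□□□□□□□□
t=24: □□■■□□□□□
□□<■■□□□□
□□□■□■□□□
□□□□□■□□□
□□□■■□□□□
□□□□□□□□□
t=25: □□■■□□□□□
□□□■■□□□□
□□v■□■□□□
□□□□□■□□□
□□□■■□□□□
□□□□□□□□□
t=26: □□■■□□□□□
□□□■■□□□□
□<■■□■□□□
□□□□□■□□□
□□□■■□□□□
□□□□□□□□□
t=27: □□■■□□□□□
□^□■■□□□□
□■■■□■□□□
□□□□□■□□□
□□□■■□□□□
□□□□□□□□□
t=28: □□■■□□□□□
□■>■■□□□□
□■■■□■□□□
□□□□□■□□□
□□□■■□□□□
□□□□□□□□□
t=29: □□■■□□□□□
□■■■■□□□□
□■v■□■□□□
□□□□□■□□□
□□□■■□□□□
□□□□□□□□□
t=30: □□■■□□□□□
□■■■■□□□□
□■□>□■□□□
□□□□□■□□□
□□□■■□□□□
□□□□□□□□□
t=31: □□■■□□□□□
□■■^■□□□□
□■□□□■□□□
□□□□□■□□□
□□□■■□□□□
□□□□□□□□□
t=32: □□■■□□□□□
□■<□■□□□□
□■□□□■□□□
□□□□□■□□□
□□□■■□□□□
□□□□□□□□□
t=33: □□■■□□□□□
□■□□■□□□□
□■v□□■□□□
□□□□□■□□□
□□□■■□□□□
□□□□□□□□□
t=34: □□■■□□□□□
□■□□■□□□□
□<■□□■□□□
□□□□□■□□□
□□□■■□□□□
□□□□□□□□□
t=35: □□■■□□□□□
□■□□■□□□□
□□■□□■□□□
□v□□□■□□□
□□□■■□□□□
□□□□□□□□□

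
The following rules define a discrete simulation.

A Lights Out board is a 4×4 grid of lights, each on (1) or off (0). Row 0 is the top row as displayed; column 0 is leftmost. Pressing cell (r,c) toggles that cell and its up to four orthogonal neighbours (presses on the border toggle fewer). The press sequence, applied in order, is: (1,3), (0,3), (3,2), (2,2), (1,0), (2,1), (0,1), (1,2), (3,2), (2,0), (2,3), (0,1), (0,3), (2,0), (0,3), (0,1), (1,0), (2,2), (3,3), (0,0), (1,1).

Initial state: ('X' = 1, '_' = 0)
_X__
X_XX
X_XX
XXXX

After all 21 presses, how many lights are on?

5

[0] _X__
X_XX
X_XX
XXXX
[1] _X_X
X___
X_X_
XXXX
[2] _XX_
X__X
X_X_
XXXX
[3] _XX_
X__X
X___
X___
[4] _XX_
X_XX
XXXX
X_X_
[5] XXX_
_XXX
_XXX
X_X_
[6] XXX_
__XX
X__X
XXX_
[7] ____
_XXX
X__X
XXX_
[8] __X_
____
X_XX
XXX_
[9] __X_
____
X__X
X__X
[10] __X_
X___
_X_X
___X
[11] __X_
X__X
_XX_
____
[12] XX__
XX_X
_XX_
____
[13] XXXX
XX__
_XX_
____
[14] XXXX
_X__
X_X_
X___
[15] XX__
_X_X
X_X_
X___
[16] __X_
___X
X_X_
X___
[17] X_X_
XX_X
__X_
X___
[18] X_X_
XXXX
_X_X
X_X_
[19] X_X_
XXXX
_X__
X__X
[20] _XX_
_XXX
_X__
X__X
[21] __X_
X__X
____
X__X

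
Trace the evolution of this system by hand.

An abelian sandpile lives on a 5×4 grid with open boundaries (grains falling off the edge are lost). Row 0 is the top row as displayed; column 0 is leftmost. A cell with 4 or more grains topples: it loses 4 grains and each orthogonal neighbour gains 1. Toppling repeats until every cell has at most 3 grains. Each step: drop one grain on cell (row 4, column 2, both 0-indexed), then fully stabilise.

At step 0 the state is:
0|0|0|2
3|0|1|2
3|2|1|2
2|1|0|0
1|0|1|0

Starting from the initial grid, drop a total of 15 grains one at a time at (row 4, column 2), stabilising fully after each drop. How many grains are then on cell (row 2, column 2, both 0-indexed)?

[0] 0|0|0|2
3|0|1|2
3|2|1|2
2|1|0|0
1|0|1|0
[1] 0|0|0|2
3|0|1|2
3|2|1|2
2|1|0|0
1|0|2|0
[2] 0|0|0|2
3|0|1|2
3|2|1|2
2|1|0|0
1|0|3|0
[3] 0|0|0|2
3|0|1|2
3|2|1|2
2|1|1|0
1|1|0|1
[4] 0|0|0|2
3|0|1|2
3|2|1|2
2|1|1|0
1|1|1|1
[5] 0|0|0|2
3|0|1|2
3|2|1|2
2|1|1|0
1|1|2|1
[6] 0|0|0|2
3|0|1|2
3|2|1|2
2|1|1|0
1|1|3|1
[7] 0|0|0|2
3|0|1|2
3|2|1|2
2|1|2|0
1|2|0|2
[8] 0|0|0|2
3|0|1|2
3|2|1|2
2|1|2|0
1|2|1|2
[9] 0|0|0|2
3|0|1|2
3|2|1|2
2|1|2|0
1|2|2|2
[10] 0|0|0|2
3|0|1|2
3|2|1|2
2|1|2|0
1|2|3|2
[11] 0|0|0|2
3|0|1|2
3|2|1|2
2|1|3|0
1|3|0|3
[12] 0|0|0|2
3|0|1|2
3|2|1|2
2|1|3|0
1|3|1|3
[13] 0|0|0|2
3|0|1|2
3|2|1|2
2|1|3|0
1|3|2|3
[14] 0|0|0|2
3|0|1|2
3|2|1|2
2|1|3|0
1|3|3|3
[15] 0|0|0|2
3|0|1|2
3|2|2|2
2|3|0|2
2|0|3|0

2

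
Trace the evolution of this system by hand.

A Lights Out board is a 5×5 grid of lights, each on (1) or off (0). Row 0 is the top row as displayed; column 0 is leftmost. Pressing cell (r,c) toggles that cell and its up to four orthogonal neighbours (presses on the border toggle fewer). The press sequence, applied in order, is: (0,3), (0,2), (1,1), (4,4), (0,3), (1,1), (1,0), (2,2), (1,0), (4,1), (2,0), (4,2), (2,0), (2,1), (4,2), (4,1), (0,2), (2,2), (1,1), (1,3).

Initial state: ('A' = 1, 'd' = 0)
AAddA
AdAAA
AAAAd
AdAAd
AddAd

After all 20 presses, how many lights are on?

12

0) AAddA
AdAAA
AAAAd
AdAAd
AddAd
1) AAAAd
AdAdA
AAAAd
AdAAd
AddAd
2) Adddd
AdddA
AAAAd
AdAAd
AddAd
3) AAddd
dAAdA
AdAAd
AdAAd
AddAd
4) AAddd
dAAdA
AdAAd
AdAAA
AdddA
5) AAAAA
dAAAA
AdAAd
AdAAA
AdddA
6) AdAAA
AddAA
AAAAd
AdAAA
AdddA
7) ddAAA
dAdAA
dAAAd
AdAAA
AdddA
8) ddAAA
dAAAA
ddddd
AddAA
AdddA
9) AdAAA
AdAAA
Adddd
AddAA
AdddA
10) AdAAA
AdAAA
Adddd
AAdAA
dAAdA
11) AdAAA
ddAAA
dAddd
dAdAA
dAAdA
12) AdAAA
ddAAA
dAddd
dAAAA
dddAA
13) AdAAA
AdAAA
Adddd
AAAAA
dddAA
14) AdAAA
AAAAA
dAAdd
AdAAA
dddAA
15) AdAAA
AAAAA
dAAdd
AddAA
dAAdA
16) AdAAA
AAAAA
dAAdd
AAdAA
AdddA
17) AAddA
AAdAA
dAAdd
AAdAA
AdddA
18) AAddA
AAAAA
dddAd
AAAAA
AdddA
19) AdddA
dddAA
dAdAd
AAAAA
AdddA
20) AddAA
ddAdd
dAddd
AAAAA
AdddA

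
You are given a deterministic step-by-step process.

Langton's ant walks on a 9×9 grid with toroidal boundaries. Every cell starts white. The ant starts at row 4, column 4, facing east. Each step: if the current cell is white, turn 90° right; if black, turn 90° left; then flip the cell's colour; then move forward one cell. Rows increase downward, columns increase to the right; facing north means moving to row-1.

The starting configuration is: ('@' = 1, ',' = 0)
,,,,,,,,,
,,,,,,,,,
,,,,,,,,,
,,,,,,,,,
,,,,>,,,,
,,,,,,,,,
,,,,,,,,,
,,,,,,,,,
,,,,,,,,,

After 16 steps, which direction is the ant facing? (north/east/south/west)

step 0: ,,,,,,,,,
,,,,,,,,,
,,,,,,,,,
,,,,,,,,,
,,,,>,,,,
,,,,,,,,,
,,,,,,,,,
,,,,,,,,,
,,,,,,,,,
step 1: ,,,,,,,,,
,,,,,,,,,
,,,,,,,,,
,,,,,,,,,
,,,,@,,,,
,,,,v,,,,
,,,,,,,,,
,,,,,,,,,
,,,,,,,,,
step 2: ,,,,,,,,,
,,,,,,,,,
,,,,,,,,,
,,,,,,,,,
,,,,@,,,,
,,,<@,,,,
,,,,,,,,,
,,,,,,,,,
,,,,,,,,,
step 3: ,,,,,,,,,
,,,,,,,,,
,,,,,,,,,
,,,,,,,,,
,,,^@,,,,
,,,@@,,,,
,,,,,,,,,
,,,,,,,,,
,,,,,,,,,
step 4: ,,,,,,,,,
,,,,,,,,,
,,,,,,,,,
,,,,,,,,,
,,,@>,,,,
,,,@@,,,,
,,,,,,,,,
,,,,,,,,,
,,,,,,,,,
step 5: ,,,,,,,,,
,,,,,,,,,
,,,,,,,,,
,,,,^,,,,
,,,@,,,,,
,,,@@,,,,
,,,,,,,,,
,,,,,,,,,
,,,,,,,,,
step 6: ,,,,,,,,,
,,,,,,,,,
,,,,,,,,,
,,,,@>,,,
,,,@,,,,,
,,,@@,,,,
,,,,,,,,,
,,,,,,,,,
,,,,,,,,,
step 7: ,,,,,,,,,
,,,,,,,,,
,,,,,,,,,
,,,,@@,,,
,,,@,v,,,
,,,@@,,,,
,,,,,,,,,
,,,,,,,,,
,,,,,,,,,
step 8: ,,,,,,,,,
,,,,,,,,,
,,,,,,,,,
,,,,@@,,,
,,,@<@,,,
,,,@@,,,,
,,,,,,,,,
,,,,,,,,,
,,,,,,,,,
step 9: ,,,,,,,,,
,,,,,,,,,
,,,,,,,,,
,,,,^@,,,
,,,@@@,,,
,,,@@,,,,
,,,,,,,,,
,,,,,,,,,
,,,,,,,,,
step 10: ,,,,,,,,,
,,,,,,,,,
,,,,,,,,,
,,,<,@,,,
,,,@@@,,,
,,,@@,,,,
,,,,,,,,,
,,,,,,,,,
,,,,,,,,,
step 11: ,,,,,,,,,
,,,,,,,,,
,,,^,,,,,
,,,@,@,,,
,,,@@@,,,
,,,@@,,,,
,,,,,,,,,
,,,,,,,,,
,,,,,,,,,
step 12: ,,,,,,,,,
,,,,,,,,,
,,,@>,,,,
,,,@,@,,,
,,,@@@,,,
,,,@@,,,,
,,,,,,,,,
,,,,,,,,,
,,,,,,,,,
step 13: ,,,,,,,,,
,,,,,,,,,
,,,@@,,,,
,,,@v@,,,
,,,@@@,,,
,,,@@,,,,
,,,,,,,,,
,,,,,,,,,
,,,,,,,,,
step 14: ,,,,,,,,,
,,,,,,,,,
,,,@@,,,,
,,,<@@,,,
,,,@@@,,,
,,,@@,,,,
,,,,,,,,,
,,,,,,,,,
,,,,,,,,,
step 15: ,,,,,,,,,
,,,,,,,,,
,,,@@,,,,
,,,,@@,,,
,,,v@@,,,
,,,@@,,,,
,,,,,,,,,
,,,,,,,,,
,,,,,,,,,
step 16: ,,,,,,,,,
,,,,,,,,,
,,,@@,,,,
,,,,@@,,,
,,,,>@,,,
,,,@@,,,,
,,,,,,,,,
,,,,,,,,,
,,,,,,,,,

east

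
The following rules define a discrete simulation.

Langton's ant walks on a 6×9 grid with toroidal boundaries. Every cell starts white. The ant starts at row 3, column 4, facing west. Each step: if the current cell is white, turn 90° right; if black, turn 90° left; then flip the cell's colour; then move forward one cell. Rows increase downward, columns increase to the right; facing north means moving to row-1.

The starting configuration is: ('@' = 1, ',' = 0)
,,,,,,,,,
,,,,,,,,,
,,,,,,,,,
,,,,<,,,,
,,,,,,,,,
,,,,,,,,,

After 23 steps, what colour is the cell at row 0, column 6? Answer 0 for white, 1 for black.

1

0) ,,,,,,,,,
,,,,,,,,,
,,,,,,,,,
,,,,<,,,,
,,,,,,,,,
,,,,,,,,,
1) ,,,,,,,,,
,,,,,,,,,
,,,,^,,,,
,,,,@,,,,
,,,,,,,,,
,,,,,,,,,
2) ,,,,,,,,,
,,,,,,,,,
,,,,@>,,,
,,,,@,,,,
,,,,,,,,,
,,,,,,,,,
3) ,,,,,,,,,
,,,,,,,,,
,,,,@@,,,
,,,,@v,,,
,,,,,,,,,
,,,,,,,,,
4) ,,,,,,,,,
,,,,,,,,,
,,,,@@,,,
,,,,<@,,,
,,,,,,,,,
,,,,,,,,,
5) ,,,,,,,,,
,,,,,,,,,
,,,,@@,,,
,,,,,@,,,
,,,,v,,,,
,,,,,,,,,
6) ,,,,,,,,,
,,,,,,,,,
,,,,@@,,,
,,,,,@,,,
,,,<@,,,,
,,,,,,,,,
7) ,,,,,,,,,
,,,,,,,,,
,,,,@@,,,
,,,^,@,,,
,,,@@,,,,
,,,,,,,,,
8) ,,,,,,,,,
,,,,,,,,,
,,,,@@,,,
,,,@>@,,,
,,,@@,,,,
,,,,,,,,,
9) ,,,,,,,,,
,,,,,,,,,
,,,,@@,,,
,,,@@@,,,
,,,@v,,,,
,,,,,,,,,
10) ,,,,,,,,,
,,,,,,,,,
,,,,@@,,,
,,,@@@,,,
,,,@,>,,,
,,,,,,,,,
11) ,,,,,,,,,
,,,,,,,,,
,,,,@@,,,
,,,@@@,,,
,,,@,@,,,
,,,,,v,,,
12) ,,,,,,,,,
,,,,,,,,,
,,,,@@,,,
,,,@@@,,,
,,,@,@,,,
,,,,<@,,,
13) ,,,,,,,,,
,,,,,,,,,
,,,,@@,,,
,,,@@@,,,
,,,@^@,,,
,,,,@@,,,
14) ,,,,,,,,,
,,,,,,,,,
,,,,@@,,,
,,,@@@,,,
,,,@@>,,,
,,,,@@,,,
15) ,,,,,,,,,
,,,,,,,,,
,,,,@@,,,
,,,@@^,,,
,,,@@,,,,
,,,,@@,,,
16) ,,,,,,,,,
,,,,,,,,,
,,,,@@,,,
,,,@<,,,,
,,,@@,,,,
,,,,@@,,,
17) ,,,,,,,,,
,,,,,,,,,
,,,,@@,,,
,,,@,,,,,
,,,@v,,,,
,,,,@@,,,
18) ,,,,,,,,,
,,,,,,,,,
,,,,@@,,,
,,,@,,,,,
,,,@,>,,,
,,,,@@,,,
19) ,,,,,,,,,
,,,,,,,,,
,,,,@@,,,
,,,@,,,,,
,,,@,@,,,
,,,,@v,,,
20) ,,,,,,,,,
,,,,,,,,,
,,,,@@,,,
,,,@,,,,,
,,,@,@,,,
,,,,@,>,,
21) ,,,,,,v,,
,,,,,,,,,
,,,,@@,,,
,,,@,,,,,
,,,@,@,,,
,,,,@,@,,
22) ,,,,,<@,,
,,,,,,,,,
,,,,@@,,,
,,,@,,,,,
,,,@,@,,,
,,,,@,@,,
23) ,,,,,@@,,
,,,,,,,,,
,,,,@@,,,
,,,@,,,,,
,,,@,@,,,
,,,,@^@,,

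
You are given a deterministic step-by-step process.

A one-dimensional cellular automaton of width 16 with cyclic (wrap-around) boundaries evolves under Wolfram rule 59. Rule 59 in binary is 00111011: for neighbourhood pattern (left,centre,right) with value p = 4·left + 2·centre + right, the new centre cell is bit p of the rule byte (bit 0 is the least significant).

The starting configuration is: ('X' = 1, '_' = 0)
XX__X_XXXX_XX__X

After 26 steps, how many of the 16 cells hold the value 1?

gen 0: XX__X_XXXX_XX__X
gen 1: __XX_XX___XX_XXX
gen 2: XXX_XX_XXXX_XX__
gen 3: X__XX_XX___XX_XX
gen 4: _XXX_XX_XXXX_XX_
gen 5: XX__XX_XX___XX_X
gen 6: __XXX_XX_XXXX_XX
gen 7: XXX__XX_XX___XX_
gen 8: X__XXX_XX_XXXX_X
gen 9: _XXX__XX_XX___XX
gen 10: XX__XXX_XX_XXXX_
gen 11: X_XXX__XX_XX___X
gen 12: _XX__XXX_XX_XXXX
gen 13: XX_XXX__XX_XX___
gen 14: X_XX__XXX_XX_XXX
gen 15: _XX_XXX__XX_XX__
gen 16: XX_XX__XXX_XX_XX
gen 17: __XX_XXX__XX_XX_
gen 18: XXX_XX__XXX_XX_X
gen 19: ___XX_XXX__XX_XX
gen 20: XXXX_XX__XXX_XX_
gen 21: X___XX_XXX__XX_X
gen 22: _XXXX_XX__XXX_XX
gen 23: XX___XX_XXX__XX_
gen 24: X_XXXX_XX__XXX_X
gen 25: _XX___XX_XXX__XX
gen 26: XX_XXXX_XX__XXX_

11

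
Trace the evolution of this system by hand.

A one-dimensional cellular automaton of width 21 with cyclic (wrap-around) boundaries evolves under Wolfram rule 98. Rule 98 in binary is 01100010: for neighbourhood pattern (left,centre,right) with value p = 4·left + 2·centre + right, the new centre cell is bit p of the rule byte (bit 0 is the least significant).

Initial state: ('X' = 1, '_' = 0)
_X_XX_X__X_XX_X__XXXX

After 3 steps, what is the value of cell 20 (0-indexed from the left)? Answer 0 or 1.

t=0: _X_XX_X__X_XX_X__XXXX
t=1: X_X_XX__X_X_XX__X___X
t=2: XX_X_X_X_X_X_X_X___X_
t=3: _XX_X_X_X_X_X_X___X_X

1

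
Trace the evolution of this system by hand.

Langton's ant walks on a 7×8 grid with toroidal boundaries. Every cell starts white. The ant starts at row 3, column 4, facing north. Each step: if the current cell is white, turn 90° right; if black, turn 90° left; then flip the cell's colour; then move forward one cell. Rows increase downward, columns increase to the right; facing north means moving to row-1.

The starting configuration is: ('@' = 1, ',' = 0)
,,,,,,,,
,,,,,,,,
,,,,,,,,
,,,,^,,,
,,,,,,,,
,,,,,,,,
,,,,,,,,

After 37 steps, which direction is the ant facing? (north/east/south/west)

west

k=0  ,,,,,,,,
,,,,,,,,
,,,,,,,,
,,,,^,,,
,,,,,,,,
,,,,,,,,
,,,,,,,,
k=1  ,,,,,,,,
,,,,,,,,
,,,,,,,,
,,,,@>,,
,,,,,,,,
,,,,,,,,
,,,,,,,,
k=2  ,,,,,,,,
,,,,,,,,
,,,,,,,,
,,,,@@,,
,,,,,v,,
,,,,,,,,
,,,,,,,,
k=3  ,,,,,,,,
,,,,,,,,
,,,,,,,,
,,,,@@,,
,,,,<@,,
,,,,,,,,
,,,,,,,,
k=4  ,,,,,,,,
,,,,,,,,
,,,,,,,,
,,,,^@,,
,,,,@@,,
,,,,,,,,
,,,,,,,,
k=5  ,,,,,,,,
,,,,,,,,
,,,,,,,,
,,,<,@,,
,,,,@@,,
,,,,,,,,
,,,,,,,,
k=6  ,,,,,,,,
,,,,,,,,
,,,^,,,,
,,,@,@,,
,,,,@@,,
,,,,,,,,
,,,,,,,,
k=7  ,,,,,,,,
,,,,,,,,
,,,@>,,,
,,,@,@,,
,,,,@@,,
,,,,,,,,
,,,,,,,,
k=8  ,,,,,,,,
,,,,,,,,
,,,@@,,,
,,,@v@,,
,,,,@@,,
,,,,,,,,
,,,,,,,,
k=9  ,,,,,,,,
,,,,,,,,
,,,@@,,,
,,,<@@,,
,,,,@@,,
,,,,,,,,
,,,,,,,,
k=10  ,,,,,,,,
,,,,,,,,
,,,@@,,,
,,,,@@,,
,,,v@@,,
,,,,,,,,
,,,,,,,,
k=11  ,,,,,,,,
,,,,,,,,
,,,@@,,,
,,,,@@,,
,,<@@@,,
,,,,,,,,
,,,,,,,,
k=12  ,,,,,,,,
,,,,,,,,
,,,@@,,,
,,^,@@,,
,,@@@@,,
,,,,,,,,
,,,,,,,,
k=13  ,,,,,,,,
,,,,,,,,
,,,@@,,,
,,@>@@,,
,,@@@@,,
,,,,,,,,
,,,,,,,,
k=14  ,,,,,,,,
,,,,,,,,
,,,@@,,,
,,@@@@,,
,,@v@@,,
,,,,,,,,
,,,,,,,,
k=15  ,,,,,,,,
,,,,,,,,
,,,@@,,,
,,@@@@,,
,,@,>@,,
,,,,,,,,
,,,,,,,,
k=16  ,,,,,,,,
,,,,,,,,
,,,@@,,,
,,@@^@,,
,,@,,@,,
,,,,,,,,
,,,,,,,,
k=17  ,,,,,,,,
,,,,,,,,
,,,@@,,,
,,@<,@,,
,,@,,@,,
,,,,,,,,
,,,,,,,,
k=18  ,,,,,,,,
,,,,,,,,
,,,@@,,,
,,@,,@,,
,,@v,@,,
,,,,,,,,
,,,,,,,,
k=19  ,,,,,,,,
,,,,,,,,
,,,@@,,,
,,@,,@,,
,,<@,@,,
,,,,,,,,
,,,,,,,,
k=20  ,,,,,,,,
,,,,,,,,
,,,@@,,,
,,@,,@,,
,,,@,@,,
,,v,,,,,
,,,,,,,,
k=21  ,,,,,,,,
,,,,,,,,
,,,@@,,,
,,@,,@,,
,,,@,@,,
,<@,,,,,
,,,,,,,,
k=22  ,,,,,,,,
,,,,,,,,
,,,@@,,,
,,@,,@,,
,^,@,@,,
,@@,,,,,
,,,,,,,,
k=23  ,,,,,,,,
,,,,,,,,
,,,@@,,,
,,@,,@,,
,@>@,@,,
,@@,,,,,
,,,,,,,,
k=24  ,,,,,,,,
,,,,,,,,
,,,@@,,,
,,@,,@,,
,@@@,@,,
,@v,,,,,
,,,,,,,,
k=25  ,,,,,,,,
,,,,,,,,
,,,@@,,,
,,@,,@,,
,@@@,@,,
,@,>,,,,
,,,,,,,,
k=26  ,,,,,,,,
,,,,,,,,
,,,@@,,,
,,@,,@,,
,@@@,@,,
,@,@,,,,
,,,v,,,,
k=27  ,,,,,,,,
,,,,,,,,
,,,@@,,,
,,@,,@,,
,@@@,@,,
,@,@,,,,
,,<@,,,,
k=28  ,,,,,,,,
,,,,,,,,
,,,@@,,,
,,@,,@,,
,@@@,@,,
,@^@,,,,
,,@@,,,,
k=29  ,,,,,,,,
,,,,,,,,
,,,@@,,,
,,@,,@,,
,@@@,@,,
,@@>,,,,
,,@@,,,,
k=30  ,,,,,,,,
,,,,,,,,
,,,@@,,,
,,@,,@,,
,@@^,@,,
,@@,,,,,
,,@@,,,,
k=31  ,,,,,,,,
,,,,,,,,
,,,@@,,,
,,@,,@,,
,@<,,@,,
,@@,,,,,
,,@@,,,,
k=32  ,,,,,,,,
,,,,,,,,
,,,@@,,,
,,@,,@,,
,@,,,@,,
,@v,,,,,
,,@@,,,,
k=33  ,,,,,,,,
,,,,,,,,
,,,@@,,,
,,@,,@,,
,@,,,@,,
,@,>,,,,
,,@@,,,,
k=34  ,,,,,,,,
,,,,,,,,
,,,@@,,,
,,@,,@,,
,@,,,@,,
,@,@,,,,
,,@v,,,,
k=35  ,,,,,,,,
,,,,,,,,
,,,@@,,,
,,@,,@,,
,@,,,@,,
,@,@,,,,
,,@,>,,,
k=36  ,,,,v,,,
,,,,,,,,
,,,@@,,,
,,@,,@,,
,@,,,@,,
,@,@,,,,
,,@,@,,,
k=37  ,,,<@,,,
,,,,,,,,
,,,@@,,,
,,@,,@,,
,@,,,@,,
,@,@,,,,
,,@,@,,,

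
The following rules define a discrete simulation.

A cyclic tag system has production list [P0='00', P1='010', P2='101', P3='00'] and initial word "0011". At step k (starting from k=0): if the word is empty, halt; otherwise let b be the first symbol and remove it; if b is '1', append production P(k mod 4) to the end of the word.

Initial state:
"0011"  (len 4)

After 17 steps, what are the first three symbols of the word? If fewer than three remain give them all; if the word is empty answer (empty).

[0] "0011"  (len 4)
[1] "011"  (len 3)
[2] "11"  (len 2)
[3] "1101"  (len 4)
[4] "10100"  (len 5)
[5] "010000"  (len 6)
[6] "10000"  (len 5)
[7] "0000101"  (len 7)
[8] "000101"  (len 6)
[9] "00101"  (len 5)
[10] "0101"  (len 4)
[11] "101"  (len 3)
[12] "0100"  (len 4)
[13] "100"  (len 3)
[14] "00010"  (len 5)
[15] "0010"  (len 4)
[16] "010"  (len 3)
[17] "10"  (len 2)

10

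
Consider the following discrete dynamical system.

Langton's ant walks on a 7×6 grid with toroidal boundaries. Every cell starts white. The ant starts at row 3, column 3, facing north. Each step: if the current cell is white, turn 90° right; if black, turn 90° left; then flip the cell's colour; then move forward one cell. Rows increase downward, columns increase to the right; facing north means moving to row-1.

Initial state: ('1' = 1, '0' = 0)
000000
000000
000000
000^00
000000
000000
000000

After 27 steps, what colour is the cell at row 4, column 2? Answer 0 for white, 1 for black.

gen 0: 000000
000000
000000
000^00
000000
000000
000000
gen 1: 000000
000000
000000
0001>0
000000
000000
000000
gen 2: 000000
000000
000000
000110
0000v0
000000
000000
gen 3: 000000
000000
000000
000110
000<10
000000
000000
gen 4: 000000
000000
000000
000^10
000110
000000
000000
gen 5: 000000
000000
000000
00<010
000110
000000
000000
gen 6: 000000
000000
00^000
001010
000110
000000
000000
gen 7: 000000
000000
001>00
001010
000110
000000
000000
gen 8: 000000
000000
001100
001v10
000110
000000
000000
gen 9: 000000
000000
001100
00<110
000110
000000
000000
gen 10: 000000
000000
001100
000110
00v110
000000
000000
gen 11: 000000
000000
001100
000110
0<1110
000000
000000
gen 12: 000000
000000
001100
0^0110
011110
000000
000000
gen 13: 000000
000000
001100
01>110
011110
000000
000000
gen 14: 000000
000000
001100
011110
01v110
000000
000000
gen 15: 000000
000000
001100
011110
010>10
000000
000000
gen 16: 000000
000000
001100
011^10
010010
000000
000000
gen 17: 000000
000000
001100
01<010
010010
000000
000000
gen 18: 000000
000000
001100
010010
01v010
000000
000000
gen 19: 000000
000000
001100
010010
0<1010
000000
000000
gen 20: 000000
000000
001100
010010
001010
0v0000
000000
gen 21: 000000
000000
001100
010010
001010
<10000
000000
gen 22: 000000
000000
001100
010010
^01010
110000
000000
gen 23: 000000
000000
001100
010010
1>1010
110000
000000
gen 24: 000000
000000
001100
010010
111010
1v0000
000000
gen 25: 000000
000000
001100
010010
111010
10>000
000000
gen 26: 000000
000000
001100
010010
111010
101000
00v000
gen 27: 000000
000000
001100
010010
111010
101000
0<1000

1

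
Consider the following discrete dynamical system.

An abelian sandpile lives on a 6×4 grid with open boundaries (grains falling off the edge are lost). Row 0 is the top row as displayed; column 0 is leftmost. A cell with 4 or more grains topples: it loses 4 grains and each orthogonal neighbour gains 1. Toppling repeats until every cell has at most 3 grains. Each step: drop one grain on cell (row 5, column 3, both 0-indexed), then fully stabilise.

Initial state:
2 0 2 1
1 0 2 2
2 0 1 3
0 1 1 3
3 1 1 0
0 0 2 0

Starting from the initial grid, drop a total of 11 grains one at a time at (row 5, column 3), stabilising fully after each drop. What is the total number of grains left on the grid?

32

0) 2 0 2 1
1 0 2 2
2 0 1 3
0 1 1 3
3 1 1 0
0 0 2 0
1) 2 0 2 1
1 0 2 2
2 0 1 3
0 1 1 3
3 1 1 0
0 0 2 1
2) 2 0 2 1
1 0 2 2
2 0 1 3
0 1 1 3
3 1 1 0
0 0 2 2
3) 2 0 2 1
1 0 2 2
2 0 1 3
0 1 1 3
3 1 1 0
0 0 2 3
4) 2 0 2 1
1 0 2 2
2 0 1 3
0 1 1 3
3 1 1 1
0 0 3 0
5) 2 0 2 1
1 0 2 2
2 0 1 3
0 1 1 3
3 1 1 1
0 0 3 1
6) 2 0 2 1
1 0 2 2
2 0 1 3
0 1 1 3
3 1 1 1
0 0 3 2
7) 2 0 2 1
1 0 2 2
2 0 1 3
0 1 1 3
3 1 1 1
0 0 3 3
8) 2 0 2 1
1 0 2 2
2 0 1 3
0 1 1 3
3 1 2 2
0 1 0 1
9) 2 0 2 1
1 0 2 2
2 0 1 3
0 1 1 3
3 1 2 2
0 1 0 2
10) 2 0 2 1
1 0 2 2
2 0 1 3
0 1 1 3
3 1 2 2
0 1 0 3
11) 2 0 2 1
1 0 2 2
2 0 1 3
0 1 1 3
3 1 2 3
0 1 1 0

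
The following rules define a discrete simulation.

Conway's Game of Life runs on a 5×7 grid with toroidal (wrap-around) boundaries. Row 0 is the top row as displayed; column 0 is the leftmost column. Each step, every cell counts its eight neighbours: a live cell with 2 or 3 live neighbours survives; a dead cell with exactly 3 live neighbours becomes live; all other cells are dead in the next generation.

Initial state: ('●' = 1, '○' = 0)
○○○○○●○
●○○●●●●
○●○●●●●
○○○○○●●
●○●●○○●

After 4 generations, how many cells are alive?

k=0  ○○○○○●○
●○○●●●●
○●○●●●●
○○○○○●●
●○●●○○●
k=1  ○●●○○○○
●○●●○○○
○○●●○○○
○●○○○○○
●○○○●○○
k=2  ●○●○○○○
○○○○○○○
○○○●○○○
○●●●○○○
●○●○○○○
k=3  ○○○○○○○
○○○○○○○
○○○●○○○
○●○●○○○
●○○○○○○
k=4  ○○○○○○○
○○○○○○○
○○●○○○○
○○●○○○○
○○○○○○○

2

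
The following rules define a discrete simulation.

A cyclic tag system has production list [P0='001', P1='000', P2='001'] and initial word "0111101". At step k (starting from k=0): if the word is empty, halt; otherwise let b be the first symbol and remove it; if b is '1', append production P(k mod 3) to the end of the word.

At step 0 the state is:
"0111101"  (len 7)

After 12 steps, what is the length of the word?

t=0: "0111101"  (len 7)
t=1: "111101"  (len 6)
t=2: "11101000"  (len 8)
t=3: "1101000001"  (len 10)
t=4: "101000001001"  (len 12)
t=5: "01000001001000"  (len 14)
t=6: "1000001001000"  (len 13)
t=7: "000001001000001"  (len 15)
t=8: "00001001000001"  (len 14)
t=9: "0001001000001"  (len 13)
t=10: "001001000001"  (len 12)
t=11: "01001000001"  (len 11)
t=12: "1001000001"  (len 10)

10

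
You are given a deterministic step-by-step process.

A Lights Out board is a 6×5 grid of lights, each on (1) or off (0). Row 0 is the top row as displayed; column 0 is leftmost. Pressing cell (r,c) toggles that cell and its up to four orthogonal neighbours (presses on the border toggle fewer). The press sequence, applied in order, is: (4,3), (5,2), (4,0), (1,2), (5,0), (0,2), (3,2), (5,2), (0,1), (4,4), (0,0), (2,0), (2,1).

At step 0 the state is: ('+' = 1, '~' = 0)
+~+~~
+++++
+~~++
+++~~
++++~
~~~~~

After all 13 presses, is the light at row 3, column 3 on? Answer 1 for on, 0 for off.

k=0  +~+~~
+++++
+~~++
+++~~
++++~
~~~~~
k=1  +~+~~
+++++
+~~++
++++~
++~~+
~~~+~
k=2  +~+~~
+++++
+~~++
++++~
+++~+
~++~~
k=3  +~+~~
+++++
+~~++
~+++~
~~+~+
+++~~
k=4  +~~~~
+~~~+
+~+++
~+++~
~~+~+
+++~~
k=5  +~~~~
+~~~+
+~+++
~+++~
+~+~+
~~+~~
k=6  ++++~
+~+~+
+~+++
~+++~
+~+~+
~~+~~
k=7  ++++~
+~+~+
+~~++
~~~~~
+~~~+
~~+~~
k=8  ++++~
+~+~+
+~~++
~~~~~
+~+~+
~+~+~
k=9  ~~~+~
+++~+
+~~++
~~~~~
+~+~+
~+~+~
k=10  ~~~+~
+++~+
+~~++
~~~~+
+~++~
~+~++
k=11  ++~+~
~++~+
+~~++
~~~~+
+~++~
~+~++
k=12  ++~+~
+++~+
~+~++
+~~~+
+~++~
~+~++
k=13  ++~+~
+~+~+
+~+++
++~~+
+~++~
~+~++

0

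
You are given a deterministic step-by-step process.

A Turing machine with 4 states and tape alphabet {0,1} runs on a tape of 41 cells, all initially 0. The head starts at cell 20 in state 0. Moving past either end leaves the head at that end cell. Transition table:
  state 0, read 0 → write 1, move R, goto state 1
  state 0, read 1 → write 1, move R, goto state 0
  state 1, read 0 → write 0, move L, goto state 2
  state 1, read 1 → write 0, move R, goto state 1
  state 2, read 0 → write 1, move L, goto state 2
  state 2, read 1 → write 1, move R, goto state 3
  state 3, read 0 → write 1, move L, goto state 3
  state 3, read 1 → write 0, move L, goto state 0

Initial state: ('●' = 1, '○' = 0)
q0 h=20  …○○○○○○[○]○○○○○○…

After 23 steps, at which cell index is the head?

k=0  q0 h=20  …○○○○○○[○]○○○○○○…
k=1  q1 h=21  …○○○○○●[○]○○○○○○…
k=2  q2 h=20  …○○○○○○[●]○○○○○○…
k=3  q3 h=21  …○○○○○●[○]○○○○○○…
k=4  q3 h=20  …○○○○○○[●]●○○○○○…
k=5  q0 h=19  …○○○○○○[○]○●○○○○…
k=6  q1 h=20  …○○○○○●[○]●○○○○○…
k=7  q2 h=19  …○○○○○○[●]○●○○○○…
k=8  q3 h=20  …○○○○○●[○]●○○○○○…
k=9  q3 h=19  …○○○○○○[●]●●○○○○…
k=10  q0 h=18  …○○○○○○[○]○●●○○○…
k=11  q1 h=19  …○○○○○●[○]●●○○○○…
k=12  q2 h=18  …○○○○○○[●]○●●○○○…
k=13  q3 h=19  …○○○○○●[○]●●○○○○…
k=14  q3 h=18  …○○○○○○[●]●●●○○○…
k=15  q0 h=17  …○○○○○○[○]○●●●○○…
k=16  q1 h=18  …○○○○○●[○]●●●○○○…
k=17  q2 h=17  …○○○○○○[●]○●●●○○…
k=18  q3 h=18  …○○○○○●[○]●●●○○○…
k=19  q3 h=17  …○○○○○○[●]●●●●○○…
k=20  q0 h=16  …○○○○○○[○]○●●●●○…
k=21  q1 h=17  …○○○○○●[○]●●●●○○…
k=22  q2 h=16  …○○○○○○[●]○●●●●○…
k=23  q3 h=17  …○○○○○●[○]●●●●○○…

17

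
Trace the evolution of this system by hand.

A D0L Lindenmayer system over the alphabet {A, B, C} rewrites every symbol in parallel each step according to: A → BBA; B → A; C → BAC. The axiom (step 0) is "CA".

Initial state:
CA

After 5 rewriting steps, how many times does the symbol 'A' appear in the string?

t=0: CA
t=1: BACBBA
t=2: ABBABACAABBA
t=3: BBAAABBAABBABACBBABBAAABBA
t=4: AABBABBABBAAABBABBAAABBAABBABACAABBAAABBABBABBAAABBA
t=5: BBABBAAABBAAABBAAABBABBABBAAABBAAABBABBABBAAABBABBAAABBAABBABACBBABBAAABBABBABBAAABBAAABBAAABBABBABBAAABBA

52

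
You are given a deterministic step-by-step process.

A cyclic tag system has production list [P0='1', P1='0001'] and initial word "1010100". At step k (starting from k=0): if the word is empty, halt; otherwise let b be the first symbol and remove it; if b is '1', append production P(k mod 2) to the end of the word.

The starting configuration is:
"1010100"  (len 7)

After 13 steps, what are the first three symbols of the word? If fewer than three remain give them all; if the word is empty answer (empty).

110

0) "1010100"  (len 7)
1) "0101001"  (len 7)
2) "101001"  (len 6)
3) "010011"  (len 6)
4) "10011"  (len 5)
5) "00111"  (len 5)
6) "0111"  (len 4)
7) "111"  (len 3)
8) "110001"  (len 6)
9) "100011"  (len 6)
10) "000110001"  (len 9)
11) "00110001"  (len 8)
12) "0110001"  (len 7)
13) "110001"  (len 6)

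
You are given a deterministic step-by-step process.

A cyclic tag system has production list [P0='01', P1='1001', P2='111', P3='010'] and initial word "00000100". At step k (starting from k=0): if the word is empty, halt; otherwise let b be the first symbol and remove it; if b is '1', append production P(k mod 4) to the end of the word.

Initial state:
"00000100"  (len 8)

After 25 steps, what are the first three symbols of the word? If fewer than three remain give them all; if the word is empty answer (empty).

[0] "00000100"  (len 8)
[1] "0000100"  (len 7)
[2] "000100"  (len 6)
[3] "00100"  (len 5)
[4] "0100"  (len 4)
[5] "100"  (len 3)
[6] "001001"  (len 6)
[7] "01001"  (len 5)
[8] "1001"  (len 4)
[9] "00101"  (len 5)
[10] "0101"  (len 4)
[11] "101"  (len 3)
[12] "01010"  (len 5)
[13] "1010"  (len 4)
[14] "0101001"  (len 7)
[15] "101001"  (len 6)
[16] "01001010"  (len 8)
[17] "1001010"  (len 7)
[18] "0010101001"  (len 10)
[19] "010101001"  (len 9)
[20] "10101001"  (len 8)
[21] "010100101"  (len 9)
[22] "10100101"  (len 8)
[23] "0100101111"  (len 10)
[24] "100101111"  (len 9)
[25] "0010111101"  (len 10)

001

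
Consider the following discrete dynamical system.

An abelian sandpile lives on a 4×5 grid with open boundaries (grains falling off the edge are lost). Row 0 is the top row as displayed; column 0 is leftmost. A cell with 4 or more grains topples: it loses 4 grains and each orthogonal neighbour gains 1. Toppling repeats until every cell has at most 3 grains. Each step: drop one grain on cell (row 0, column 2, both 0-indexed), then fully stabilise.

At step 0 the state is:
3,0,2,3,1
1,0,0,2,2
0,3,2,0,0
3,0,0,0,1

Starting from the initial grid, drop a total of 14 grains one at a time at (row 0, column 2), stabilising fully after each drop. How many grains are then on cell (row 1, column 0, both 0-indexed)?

0) 3,0,2,3,1
1,0,0,2,2
0,3,2,0,0
3,0,0,0,1
1) 3,0,3,3,1
1,0,0,2,2
0,3,2,0,0
3,0,0,0,1
2) 3,1,1,0,2
1,0,1,3,2
0,3,2,0,0
3,0,0,0,1
3) 3,1,2,0,2
1,0,1,3,2
0,3,2,0,0
3,0,0,0,1
4) 3,1,3,0,2
1,0,1,3,2
0,3,2,0,0
3,0,0,0,1
5) 3,2,0,1,2
1,0,2,3,2
0,3,2,0,0
3,0,0,0,1
6) 3,2,1,1,2
1,0,2,3,2
0,3,2,0,0
3,0,0,0,1
7) 3,2,2,1,2
1,0,2,3,2
0,3,2,0,0
3,0,0,0,1
8) 3,2,3,1,2
1,0,2,3,2
0,3,2,0,0
3,0,0,0,1
9) 3,3,0,2,2
1,0,3,3,2
0,3,2,0,0
3,0,0,0,1
10) 3,3,1,2,2
1,0,3,3,2
0,3,2,0,0
3,0,0,0,1
11) 3,3,2,2,2
1,0,3,3,2
0,3,2,0,0
3,0,0,0,1
12) 3,3,3,2,2
1,0,3,3,2
0,3,2,0,0
3,0,0,0,1
13) 0,1,3,0,3
2,2,1,1,3
0,3,3,1,0
3,0,0,0,1
14) 0,2,0,1,3
2,2,2,1,3
0,3,3,1,0
3,0,0,0,1

2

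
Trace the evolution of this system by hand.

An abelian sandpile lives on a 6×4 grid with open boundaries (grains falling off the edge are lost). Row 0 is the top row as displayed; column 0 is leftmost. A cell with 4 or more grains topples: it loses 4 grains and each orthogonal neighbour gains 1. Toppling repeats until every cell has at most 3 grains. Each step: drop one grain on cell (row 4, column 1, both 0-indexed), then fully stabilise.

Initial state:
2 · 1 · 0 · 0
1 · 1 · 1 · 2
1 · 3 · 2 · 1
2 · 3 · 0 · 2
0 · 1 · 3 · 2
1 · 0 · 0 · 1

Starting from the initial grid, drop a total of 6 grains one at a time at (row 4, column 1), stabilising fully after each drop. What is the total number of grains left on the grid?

[0] 2 · 1 · 0 · 0
1 · 1 · 1 · 2
1 · 3 · 2 · 1
2 · 3 · 0 · 2
0 · 1 · 3 · 2
1 · 0 · 0 · 1
[1] 2 · 1 · 0 · 0
1 · 1 · 1 · 2
1 · 3 · 2 · 1
2 · 3 · 0 · 2
0 · 2 · 3 · 2
1 · 0 · 0 · 1
[2] 2 · 1 · 0 · 0
1 · 1 · 1 · 2
1 · 3 · 2 · 1
2 · 3 · 0 · 2
0 · 3 · 3 · 2
1 · 0 · 0 · 1
[3] 2 · 1 · 0 · 0
1 · 2 · 1 · 2
2 · 0 · 3 · 1
3 · 1 · 2 · 2
1 · 2 · 0 · 3
1 · 1 · 1 · 1
[4] 2 · 1 · 0 · 0
1 · 2 · 1 · 2
2 · 0 · 3 · 1
3 · 1 · 2 · 2
1 · 3 · 0 · 3
1 · 1 · 1 · 1
[5] 2 · 1 · 0 · 0
1 · 2 · 1 · 2
2 · 0 · 3 · 1
3 · 2 · 2 · 2
2 · 0 · 1 · 3
1 · 2 · 1 · 1
[6] 2 · 1 · 0 · 0
1 · 2 · 1 · 2
2 · 0 · 3 · 1
3 · 2 · 2 · 2
2 · 1 · 1 · 3
1 · 2 · 1 · 1

36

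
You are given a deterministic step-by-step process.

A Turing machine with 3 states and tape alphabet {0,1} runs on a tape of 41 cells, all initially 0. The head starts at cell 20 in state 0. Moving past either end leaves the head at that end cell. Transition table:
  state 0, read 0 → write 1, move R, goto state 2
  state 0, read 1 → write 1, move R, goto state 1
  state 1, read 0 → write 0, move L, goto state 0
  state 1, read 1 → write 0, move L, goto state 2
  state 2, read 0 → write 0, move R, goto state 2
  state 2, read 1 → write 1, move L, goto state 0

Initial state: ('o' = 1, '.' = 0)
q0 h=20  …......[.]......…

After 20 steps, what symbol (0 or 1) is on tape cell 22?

t=0: q0 h=20  …......[.]......…
t=1: q2 h=21  ….....o[.]......…
t=2: q2 h=22  …....o.[.]......…
t=3: q2 h=23  …...o..[.]......…
t=4: q2 h=24  …..o...[.]......…
t=5: q2 h=25  ….o....[.]......…
t=6: q2 h=26  …o.....[.]......…
t=7: q2 h=27  …......[.]......…
t=8: q2 h=28  …......[.]......…
t=9: q2 h=29  …......[.]......…
t=10: q2 h=30  …......[.]......…
t=11: q2 h=31  …......[.]......…
t=12: q2 h=32  …......[.]......…
t=13: q2 h=33  …......[.]......…
t=14: q2 h=34  …......[.]......|
t=15: q2 h=35  …......[.].....|
t=16: q2 h=36  …......[.]....|
t=17: q2 h=37  …......[.]...|
t=18: q2 h=38  …......[.]..|
t=19: q2 h=39  …......[.].|
t=20: q2 h=40  …......[.]|

0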